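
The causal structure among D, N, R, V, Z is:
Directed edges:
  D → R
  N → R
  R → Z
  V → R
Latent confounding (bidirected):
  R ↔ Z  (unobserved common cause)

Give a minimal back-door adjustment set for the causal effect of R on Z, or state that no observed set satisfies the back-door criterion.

R→Z: no observed back-door set.

desc(R)\{R}={Z}; candidates ⊆ {D,N,V}.
R↔Z: latent back-door arc(s) into R.
size 0: {}; under {} R still reaches {D,N,V,Z} ∋ Z.
size 1: {D}, {N}, {V}; under {D} R still reaches {N,V,Z} ∋ Z.
size 2: {D,N}, {D,V}, {N,V}; under {D,N} R still reaches {V,Z} ∋ Z.
R↔Z cannot be blocked by any observed set — no back-door set.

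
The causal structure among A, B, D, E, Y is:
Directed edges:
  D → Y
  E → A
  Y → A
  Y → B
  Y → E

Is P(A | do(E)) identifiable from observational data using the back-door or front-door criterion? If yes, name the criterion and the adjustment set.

desc(E)\{E}={A}; candidates ⊆ {B,D,Y}.
size 0: {}; under {} E still reaches {A,B,D,Y} ∋ A.
{Y}: E⊥A given {Y} in G with E→· removed — back-door holds.
P(A|do(E)) = Σ_{Y} P(A|E,Y)·P(Y).

P(A|do(E)): backdoor, adjust for {Y}.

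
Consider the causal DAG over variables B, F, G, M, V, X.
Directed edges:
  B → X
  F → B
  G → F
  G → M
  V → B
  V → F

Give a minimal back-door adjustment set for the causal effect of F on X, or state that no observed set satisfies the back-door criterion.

F→X: minimal back-door set {V}.

desc(F)\{F}={B,X}; candidates ⊆ {G,M,V}.
size 0: {}; under {} F still reaches {B,G,M,V,X} ∋ X.
{V}: F⊥X given {V} in G with F→· removed — back-door holds.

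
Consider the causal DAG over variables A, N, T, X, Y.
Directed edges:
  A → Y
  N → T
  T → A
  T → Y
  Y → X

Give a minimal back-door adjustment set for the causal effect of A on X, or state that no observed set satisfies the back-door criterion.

A→X: minimal back-door set {T}.

desc(A)\{A}={X,Y}; candidates ⊆ {N,T}.
size 0: {}; under {} A still reaches {N,T,X,Y} ∋ X.
{T}: A⊥X given {T} in G with A→· removed — back-door holds.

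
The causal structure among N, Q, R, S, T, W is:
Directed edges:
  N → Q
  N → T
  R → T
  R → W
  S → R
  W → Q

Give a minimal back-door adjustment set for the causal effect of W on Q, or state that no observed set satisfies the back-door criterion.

W→Q: minimal back-door set ∅.

desc(W)\{W}={Q}; candidates ⊆ {N,R,S,T}.
∅: W⊥Q given ∅ in G with W→· removed — back-door holds.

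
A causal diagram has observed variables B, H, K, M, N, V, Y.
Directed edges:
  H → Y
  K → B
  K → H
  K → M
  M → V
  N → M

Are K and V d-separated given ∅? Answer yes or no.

No — K and V are d-connected given ∅.

Bayes-Ball from K | ∅ reaches {B,H,M,V,Y}.
V ∈ reach(K|∅) ⇒ K ⊥̸ V | ∅.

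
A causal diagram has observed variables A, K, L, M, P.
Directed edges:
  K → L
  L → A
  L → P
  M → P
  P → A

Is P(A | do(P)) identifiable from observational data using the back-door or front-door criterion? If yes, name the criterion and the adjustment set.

P(A|do(P)): backdoor, adjust for {L}.

desc(P)\{P}={A}; candidates ⊆ {K,L,M}.
size 0: {}; under {} P still reaches {A,K,L,M} ∋ A.
{L}: P⊥A given {L} in G with P→· removed — back-door holds.
P(A|do(P)) = Σ_{L} P(A|P,L)·P(L).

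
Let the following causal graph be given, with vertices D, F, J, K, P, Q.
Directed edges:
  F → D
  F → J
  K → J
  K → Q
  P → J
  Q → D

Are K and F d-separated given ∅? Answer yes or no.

Yes — K ⊥ F | ∅.

Bayes-Ball from K | ∅ reaches {D,J,Q}.
F ∉ reach(K|∅) ⇒ K ⊥ F | ∅.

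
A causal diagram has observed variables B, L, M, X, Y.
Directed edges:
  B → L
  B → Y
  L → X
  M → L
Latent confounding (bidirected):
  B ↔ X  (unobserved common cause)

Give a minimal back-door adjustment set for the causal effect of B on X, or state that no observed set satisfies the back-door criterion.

desc(B)\{B}={L,X,Y}; candidates ⊆ {M}.
B↔X: latent back-door arc(s) into B.
size 0: {}; under {} B still reaches {X} ∋ X.
size 1: {M}; under {M} B still reaches {X} ∋ X.
B↔X cannot be blocked by any observed set — no back-door set.

B→X: no observed back-door set.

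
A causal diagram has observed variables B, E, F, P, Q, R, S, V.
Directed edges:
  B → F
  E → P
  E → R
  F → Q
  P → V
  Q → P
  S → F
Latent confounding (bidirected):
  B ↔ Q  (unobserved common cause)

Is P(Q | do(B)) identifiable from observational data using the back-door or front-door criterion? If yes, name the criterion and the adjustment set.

P(Q|do(B)): frontdoor, adjust for {F}.

desc(B)\{B}={F,P,Q,V}; candidates ⊆ {E,R,S}.
B↔Q: latent back-door arc(s) into B.
size 0: {}; under {} B still reaches {P,Q,V} ∋ Q.
size 1: {E}, {R}, {S}; under {E} B still reaches {P,Q,V} ∋ Q.
size 2: {E,R}, {E,S}, {R,S}; under {E,R} B still reaches {P,Q,V} ∋ Q.
B↔Q cannot be blocked by any observed set — no back-door set.
{F}: (i) intercepts every directed B→Q path; (ii) no back-door B→{F}; (iii) {B} blocks every back-door {F}→Q. Front-door holds.
P(Q|do(B)) = Σ_{F} P(F|B) Σ_{B'} P(Q|F,B')P(B').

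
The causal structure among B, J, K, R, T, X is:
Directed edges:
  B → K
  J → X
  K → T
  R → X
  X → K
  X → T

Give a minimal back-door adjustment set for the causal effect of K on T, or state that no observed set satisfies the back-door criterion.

K→T: minimal back-door set {X}.

desc(K)\{K}={T}; candidates ⊆ {B,J,R,X}.
size 0: {}; under {} K still reaches {B,J,R,T,X} ∋ T.
{X}: K⊥T given {X} in G with K→· removed — back-door holds.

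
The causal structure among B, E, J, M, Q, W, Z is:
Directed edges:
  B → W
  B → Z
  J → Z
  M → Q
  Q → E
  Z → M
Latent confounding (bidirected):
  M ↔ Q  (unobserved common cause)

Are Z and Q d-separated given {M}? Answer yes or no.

No — Z and Q are d-connected given {M}.

Bayes-Ball from Z | {M} reaches {B,E,J,Q,W}.
Q ∈ reach(Z|{M}) ⇒ Z ⊥̸ Q | {M}.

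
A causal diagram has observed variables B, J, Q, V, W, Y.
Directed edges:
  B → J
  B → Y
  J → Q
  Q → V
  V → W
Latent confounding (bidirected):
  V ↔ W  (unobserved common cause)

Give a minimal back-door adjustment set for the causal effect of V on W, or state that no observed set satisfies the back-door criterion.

V→W: no observed back-door set.

desc(V)\{V}={W}; candidates ⊆ {B,J,Q,Y}.
V↔W: latent back-door arc(s) into V.
size 0: {}; under {} V still reaches {B,J,Q,W,Y} ∋ W.
size 1: {B}, {J}, {Q} …(+1); under {B} V still reaches {J,Q,W} ∋ W.
size 2: {B,J}, {B,Q}, {B,Y} …(+3); under {B,J} V still reaches {Q,W} ∋ W.
V↔W cannot be blocked by any observed set — no back-door set.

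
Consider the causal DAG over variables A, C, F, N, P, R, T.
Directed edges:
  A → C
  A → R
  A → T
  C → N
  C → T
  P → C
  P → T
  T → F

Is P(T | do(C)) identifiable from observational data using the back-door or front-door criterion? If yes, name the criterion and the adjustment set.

desc(C)\{C}={F,N,T}; candidates ⊆ {A,P,R}.
size 0: {}; under {} C still reaches {A,F,P,R,T} ∋ T.
size 1: {A}, {P}, {R}; under {A} C still reaches {F,P,T} ∋ T.
{A,P}: C⊥T given {A,P} in G with C→· removed — back-door holds.
P(T|do(C)) = Σ_{A,P} P(T|C,A,P)·P(A,P).

P(T|do(C)): backdoor, adjust for {A, P}.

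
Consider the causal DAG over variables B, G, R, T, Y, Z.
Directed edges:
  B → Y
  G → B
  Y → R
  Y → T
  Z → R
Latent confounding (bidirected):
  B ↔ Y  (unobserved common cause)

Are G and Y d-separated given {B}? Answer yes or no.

No — G and Y are d-connected given {B}.

Bayes-Ball from G | {B} reaches {R,T,Y}.
Y ∈ reach(G|{B}) ⇒ G ⊥̸ Y | {B}.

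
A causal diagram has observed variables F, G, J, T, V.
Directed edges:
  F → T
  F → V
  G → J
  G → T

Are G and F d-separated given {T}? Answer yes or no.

Bayes-Ball from G | {T} reaches {F,J,V}.
F ∈ reach(G|{T}) ⇒ G ⊥̸ F | {T}.

No — G and F are d-connected given {T}.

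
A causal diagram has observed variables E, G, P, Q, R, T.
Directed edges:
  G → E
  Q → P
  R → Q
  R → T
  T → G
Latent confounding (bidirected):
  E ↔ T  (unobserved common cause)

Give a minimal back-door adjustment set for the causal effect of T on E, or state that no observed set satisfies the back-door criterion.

desc(T)\{T}={E,G}; candidates ⊆ {P,Q,R}.
T↔E: latent back-door arc(s) into T.
size 0: {}; under {} T still reaches {E,P,Q,R} ∋ E.
size 1: {P}, {Q}, {R}; under {P} T still reaches {E,Q,R} ∋ E.
size 2: {P,Q}, {P,R}, {Q,R}; under {P,Q} T still reaches {E,R} ∋ E.
T↔E cannot be blocked by any observed set — no back-door set.

T→E: no observed back-door set.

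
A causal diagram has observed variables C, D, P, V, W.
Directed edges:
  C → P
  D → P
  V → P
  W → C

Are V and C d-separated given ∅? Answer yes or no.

Bayes-Ball from V | ∅ reaches {P}.
C ∉ reach(V|∅) ⇒ V ⊥ C | ∅.

Yes — V ⊥ C | ∅.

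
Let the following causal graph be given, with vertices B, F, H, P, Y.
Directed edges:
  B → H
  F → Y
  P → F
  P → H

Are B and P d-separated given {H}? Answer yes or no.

Bayes-Ball from B | {H} reaches {F,P,Y}.
P ∈ reach(B|{H}) ⇒ B ⊥̸ P | {H}.

No — B and P are d-connected given {H}.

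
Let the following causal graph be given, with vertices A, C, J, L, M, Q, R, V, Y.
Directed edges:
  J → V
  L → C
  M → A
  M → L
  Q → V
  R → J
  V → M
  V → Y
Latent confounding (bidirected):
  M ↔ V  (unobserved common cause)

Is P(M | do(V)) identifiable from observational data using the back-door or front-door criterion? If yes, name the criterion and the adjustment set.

P(M|do(V)): not identifiable (no BD/FD set).

desc(V)\{V}={A,C,L,M,Y}; candidates ⊆ {J,Q,R}.
V↔M: latent back-door arc(s) into V.
size 0: {}; under {} V still reaches {A,C,J,L,M,Q,R} ∋ M.
size 1: {J}, {Q}, {R}; under {J} V still reaches {A,C,L,M,Q} ∋ M.
size 2: {J,Q}, {J,R}, {Q,R}; under {J,Q} V still reaches {A,C,L,M} ∋ M.
V↔M cannot be blocked by any observed set — no back-door set.
No mediator lies on a directed V→…→M path.
Neither criterion identifies P(M|do(V)) in this graph.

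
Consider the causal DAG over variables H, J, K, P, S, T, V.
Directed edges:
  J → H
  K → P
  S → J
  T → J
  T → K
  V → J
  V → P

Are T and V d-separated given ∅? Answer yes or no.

Yes — T ⊥ V | ∅.

Bayes-Ball from T | ∅ reaches {H,J,K,P}.
V ∉ reach(T|∅) ⇒ T ⊥ V | ∅.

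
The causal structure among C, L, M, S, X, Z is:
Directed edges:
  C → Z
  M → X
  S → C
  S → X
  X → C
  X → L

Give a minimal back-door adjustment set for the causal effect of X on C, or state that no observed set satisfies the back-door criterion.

X→C: minimal back-door set {S}.

desc(X)\{X}={C,L,Z}; candidates ⊆ {M,S}.
size 0: {}; under {} X still reaches {C,M,S,Z} ∋ C.
{S}: X⊥C given {S} in G with X→· removed — back-door holds.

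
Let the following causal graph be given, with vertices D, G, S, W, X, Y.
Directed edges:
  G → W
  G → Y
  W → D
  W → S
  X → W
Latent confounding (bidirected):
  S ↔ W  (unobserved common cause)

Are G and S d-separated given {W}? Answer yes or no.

Bayes-Ball from G | {W} reaches {S,X,Y}.
S ∈ reach(G|{W}) ⇒ G ⊥̸ S | {W}.

No — G and S are d-connected given {W}.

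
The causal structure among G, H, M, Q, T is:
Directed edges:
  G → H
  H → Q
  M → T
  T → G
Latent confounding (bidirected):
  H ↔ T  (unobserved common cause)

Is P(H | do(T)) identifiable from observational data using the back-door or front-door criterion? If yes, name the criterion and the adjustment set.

P(H|do(T)): frontdoor, adjust for {G}.

desc(T)\{T}={G,H,Q}; candidates ⊆ {M}.
T↔H: latent back-door arc(s) into T.
size 0: {}; under {} T still reaches {H,M,Q} ∋ H.
size 1: {M}; under {M} T still reaches {H,Q} ∋ H.
T↔H cannot be blocked by any observed set — no back-door set.
{G}: (i) intercepts every directed T→H path; (ii) no back-door T→{G}; (iii) {T} blocks every back-door {G}→H. Front-door holds.
P(H|do(T)) = Σ_{G} P(G|T) Σ_{T'} P(H|G,T')P(T').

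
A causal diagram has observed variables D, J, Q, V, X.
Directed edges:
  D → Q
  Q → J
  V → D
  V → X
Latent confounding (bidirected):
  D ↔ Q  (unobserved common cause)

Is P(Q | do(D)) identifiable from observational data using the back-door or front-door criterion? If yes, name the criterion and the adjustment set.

P(Q|do(D)): not identifiable (no BD/FD set).

desc(D)\{D}={J,Q}; candidates ⊆ {V,X}.
D↔Q: latent back-door arc(s) into D.
size 0: {}; under {} D still reaches {J,Q,V,X} ∋ Q.
size 1: {V}, {X}; under {V} D still reaches {J,Q} ∋ Q.
size 2: {V,X}; under {V,X} D still reaches {J,Q} ∋ Q.
D↔Q cannot be blocked by any observed set — no back-door set.
No mediator lies on a directed D→…→Q path.
Neither criterion identifies P(Q|do(D)) in this graph.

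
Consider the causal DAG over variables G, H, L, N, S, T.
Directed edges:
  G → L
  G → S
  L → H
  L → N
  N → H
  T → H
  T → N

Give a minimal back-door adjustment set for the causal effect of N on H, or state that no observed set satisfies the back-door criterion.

N→H: minimal back-door set {L, T}.

desc(N)\{N}={H}; candidates ⊆ {G,L,S,T}.
size 0: {}; under {} N still reaches {G,H,L,S,T} ∋ H.
size 1: {G}, {L}, {S} …(+1); under {G} N still reaches {H,L,T} ∋ H.
{L,T}: N⊥H given {L,T} in G with N→· removed — back-door holds.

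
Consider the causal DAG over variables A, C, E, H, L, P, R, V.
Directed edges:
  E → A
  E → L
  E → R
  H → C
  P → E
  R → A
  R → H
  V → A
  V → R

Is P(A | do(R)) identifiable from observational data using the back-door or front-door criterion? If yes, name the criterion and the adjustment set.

desc(R)\{R}={A,C,H}; candidates ⊆ {E,L,P,V}.
size 0: {}; under {} R still reaches {A,E,L,P,V} ∋ A.
size 1: {E}, {L}, {P} …(+1); under {E} R still reaches {A,V} ∋ A.
{E,V}: R⊥A given {E,V} in G with R→· removed — back-door holds.
P(A|do(R)) = Σ_{E,V} P(A|R,E,V)·P(E,V).

P(A|do(R)): backdoor, adjust for {E, V}.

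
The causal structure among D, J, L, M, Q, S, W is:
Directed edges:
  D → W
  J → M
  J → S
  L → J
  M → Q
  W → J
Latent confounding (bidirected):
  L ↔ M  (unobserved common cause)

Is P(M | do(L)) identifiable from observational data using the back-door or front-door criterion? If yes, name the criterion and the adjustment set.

desc(L)\{L}={J,M,Q,S}; candidates ⊆ {D,W}.
L↔M: latent back-door arc(s) into L.
size 0: {}; under {} L still reaches {M,Q} ∋ M.
size 1: {D}, {W}; under {D} L still reaches {M,Q} ∋ M.
size 2: {D,W}; under {D,W} L still reaches {M,Q} ∋ M.
L↔M cannot be blocked by any observed set — no back-door set.
{J}: (i) intercepts every directed L→M path; (ii) no back-door L→{J}; (iii) {L} blocks every back-door {J}→M. Front-door holds.
P(M|do(L)) = Σ_{J} P(J|L) Σ_{L'} P(M|J,L')P(L').

P(M|do(L)): frontdoor, adjust for {J}.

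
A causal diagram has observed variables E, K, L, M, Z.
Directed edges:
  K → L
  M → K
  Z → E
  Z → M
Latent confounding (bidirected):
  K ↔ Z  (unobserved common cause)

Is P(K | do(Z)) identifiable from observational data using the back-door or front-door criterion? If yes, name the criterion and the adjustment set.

desc(Z)\{Z}={E,K,L,M}; candidates ⊆ {—}.
Z↔K: latent back-door arc(s) into Z.
size 0: {}; under {} Z still reaches {K,L} ∋ K.
Z↔K cannot be blocked by any observed set — no back-door set.
{M}: (i) intercepts every directed Z→K path; (ii) no back-door Z→{M}; (iii) {Z} blocks every back-door {M}→K. Front-door holds.
P(K|do(Z)) = Σ_{M} P(M|Z) Σ_{Z'} P(K|M,Z')P(Z').

P(K|do(Z)): frontdoor, adjust for {M}.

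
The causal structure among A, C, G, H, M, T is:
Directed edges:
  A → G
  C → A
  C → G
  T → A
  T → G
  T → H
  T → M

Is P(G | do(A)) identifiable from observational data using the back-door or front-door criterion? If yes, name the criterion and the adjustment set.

P(G|do(A)): backdoor, adjust for {C, T}.

desc(A)\{A}={G}; candidates ⊆ {C,H,M,T}.
size 0: {}; under {} A still reaches {C,G,H,M,T} ∋ G.
size 1: {C}, {H}, {M} …(+1); under {C} A still reaches {G,H,M,T} ∋ G.
{C,T}: A⊥G given {C,T} in G with A→· removed — back-door holds.
P(G|do(A)) = Σ_{C,T} P(G|A,C,T)·P(C,T).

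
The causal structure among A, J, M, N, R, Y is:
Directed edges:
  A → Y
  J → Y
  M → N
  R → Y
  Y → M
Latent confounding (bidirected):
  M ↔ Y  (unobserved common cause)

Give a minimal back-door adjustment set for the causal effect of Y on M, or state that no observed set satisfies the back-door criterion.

Y→M: no observed back-door set.

desc(Y)\{Y}={M,N}; candidates ⊆ {A,J,R}.
Y↔M: latent back-door arc(s) into Y.
size 0: {}; under {} Y still reaches {A,J,M,N,R} ∋ M.
size 1: {A}, {J}, {R}; under {A} Y still reaches {J,M,N,R} ∋ M.
size 2: {A,J}, {A,R}, {J,R}; under {A,J} Y still reaches {M,N,R} ∋ M.
Y↔M cannot be blocked by any observed set — no back-door set.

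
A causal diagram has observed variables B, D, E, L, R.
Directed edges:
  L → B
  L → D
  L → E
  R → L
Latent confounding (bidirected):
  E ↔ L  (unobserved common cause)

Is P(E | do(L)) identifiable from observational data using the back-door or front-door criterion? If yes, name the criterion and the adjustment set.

desc(L)\{L}={B,D,E}; candidates ⊆ {R}.
L↔E: latent back-door arc(s) into L.
size 0: {}; under {} L still reaches {E,R} ∋ E.
size 1: {R}; under {R} L still reaches {E} ∋ E.
L↔E cannot be blocked by any observed set — no back-door set.
No mediator lies on a directed L→…→E path.
Neither criterion identifies P(E|do(L)) in this graph.

P(E|do(L)): not identifiable (no BD/FD set).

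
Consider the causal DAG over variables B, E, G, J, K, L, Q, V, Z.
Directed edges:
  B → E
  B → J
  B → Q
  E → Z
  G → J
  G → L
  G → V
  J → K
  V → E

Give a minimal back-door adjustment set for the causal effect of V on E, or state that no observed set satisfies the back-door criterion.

V→E: minimal back-door set ∅.

desc(V)\{V}={E,Z}; candidates ⊆ {B,G,J,K,L,Q}.
∅: V⊥E given ∅ in G with V→· removed — back-door holds.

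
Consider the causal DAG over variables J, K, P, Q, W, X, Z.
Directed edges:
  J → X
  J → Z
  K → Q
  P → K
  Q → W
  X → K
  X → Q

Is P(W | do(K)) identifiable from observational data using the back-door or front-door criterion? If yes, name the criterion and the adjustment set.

desc(K)\{K}={Q,W}; candidates ⊆ {J,P,X,Z}.
size 0: {}; under {} K still reaches {J,P,Q,W,X,Z} ∋ W.
{X}: K⊥W given {X} in G with K→· removed — back-door holds.
P(W|do(K)) = Σ_{X} P(W|K,X)·P(X).

P(W|do(K)): backdoor, adjust for {X}.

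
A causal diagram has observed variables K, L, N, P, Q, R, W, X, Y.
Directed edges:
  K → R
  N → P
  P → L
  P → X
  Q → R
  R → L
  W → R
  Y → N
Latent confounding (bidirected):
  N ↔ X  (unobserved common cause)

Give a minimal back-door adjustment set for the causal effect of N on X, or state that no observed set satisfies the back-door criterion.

N→X: no observed back-door set.

desc(N)\{N}={L,P,X}; candidates ⊆ {K,Q,R,W,Y}.
N↔X: latent back-door arc(s) into N.
size 0: {}; under {} N still reaches {X,Y} ∋ X.
size 1: {K}, {Q}, {R} …(+2); under {K} N still reaches {X,Y} ∋ X.
size 2: {K,Q}, {K,R}, {K,W} …(+7); under {K,Q} N still reaches {X,Y} ∋ X.
N↔X cannot be blocked by any observed set — no back-door set.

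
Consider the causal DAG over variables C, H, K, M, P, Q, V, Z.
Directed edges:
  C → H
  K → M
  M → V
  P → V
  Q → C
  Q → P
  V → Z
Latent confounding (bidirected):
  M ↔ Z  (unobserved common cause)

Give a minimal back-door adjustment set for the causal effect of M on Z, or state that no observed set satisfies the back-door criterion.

desc(M)\{M}={V,Z}; candidates ⊆ {C,H,K,P,Q}.
M↔Z: latent back-door arc(s) into M.
size 0: {}; under {} M still reaches {K,Z} ∋ Z.
size 1: {C}, {H}, {K} …(+2); under {C} M still reaches {K,Z} ∋ Z.
size 2: {C,H}, {C,K}, {C,P} …(+7); under {C,H} M still reaches {K,Z} ∋ Z.
M↔Z cannot be blocked by any observed set — no back-door set.

M→Z: no observed back-door set.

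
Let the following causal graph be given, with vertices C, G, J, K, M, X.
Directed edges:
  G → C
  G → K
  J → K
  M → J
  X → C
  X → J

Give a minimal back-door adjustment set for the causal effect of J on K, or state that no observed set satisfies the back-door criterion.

desc(J)\{J}={K}; candidates ⊆ {C,G,M,X}.
∅: J⊥K given ∅ in G with J→· removed — back-door holds.

J→K: minimal back-door set ∅.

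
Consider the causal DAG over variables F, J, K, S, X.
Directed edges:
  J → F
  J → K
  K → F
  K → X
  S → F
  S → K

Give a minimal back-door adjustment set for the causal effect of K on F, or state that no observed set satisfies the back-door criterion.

desc(K)\{K}={F,X}; candidates ⊆ {J,S}.
size 0: {}; under {} K still reaches {F,J,S} ∋ F.
size 1: {J}, {S}; under {J} K still reaches {F,S} ∋ F.
{J,S}: K⊥F given {J,S} in G with K→· removed — back-door holds.

K→F: minimal back-door set {J, S}.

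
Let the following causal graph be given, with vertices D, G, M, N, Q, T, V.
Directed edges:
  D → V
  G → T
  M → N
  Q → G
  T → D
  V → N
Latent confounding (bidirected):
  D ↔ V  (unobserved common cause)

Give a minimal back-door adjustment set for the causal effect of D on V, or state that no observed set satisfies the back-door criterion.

D→V: no observed back-door set.

desc(D)\{D}={N,V}; candidates ⊆ {G,M,Q,T}.
D↔V: latent back-door arc(s) into D.
size 0: {}; under {} D still reaches {G,N,Q,T,V} ∋ V.
size 1: {G}, {M}, {Q} …(+1); under {G} D still reaches {N,T,V} ∋ V.
size 2: {G,M}, {G,Q}, {G,T} …(+3); under {G,M} D still reaches {N,T,V} ∋ V.
D↔V cannot be blocked by any observed set — no back-door set.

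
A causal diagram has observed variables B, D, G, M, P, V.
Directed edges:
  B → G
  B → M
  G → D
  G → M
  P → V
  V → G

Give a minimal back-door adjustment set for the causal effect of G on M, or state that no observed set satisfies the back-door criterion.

G→M: minimal back-door set {B}.

desc(G)\{G}={D,M}; candidates ⊆ {B,P,V}.
size 0: {}; under {} G still reaches {B,M,P,V} ∋ M.
{B}: G⊥M given {B} in G with G→· removed — back-door holds.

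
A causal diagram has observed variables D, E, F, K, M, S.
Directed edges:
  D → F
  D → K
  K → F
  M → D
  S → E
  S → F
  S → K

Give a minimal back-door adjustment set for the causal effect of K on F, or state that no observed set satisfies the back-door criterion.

K→F: minimal back-door set {D, S}.

desc(K)\{K}={F}; candidates ⊆ {D,E,M,S}.
size 0: {}; under {} K still reaches {D,E,F,M,S} ∋ F.
size 1: {D}, {E}, {M} …(+1); under {D} K still reaches {E,F,S} ∋ F.
{D,S}: K⊥F given {D,S} in G with K→· removed — back-door holds.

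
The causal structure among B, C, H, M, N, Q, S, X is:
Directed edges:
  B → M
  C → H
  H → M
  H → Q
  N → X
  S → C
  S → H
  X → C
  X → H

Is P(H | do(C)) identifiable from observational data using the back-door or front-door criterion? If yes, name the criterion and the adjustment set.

P(H|do(C)): backdoor, adjust for {S, X}.

desc(C)\{C}={H,M,Q}; candidates ⊆ {B,N,S,X}.
size 0: {}; under {} C still reaches {H,M,N,Q,S,X} ∋ H.
size 1: {B}, {N}, {S} …(+1); under {B} C still reaches {H,M,N,Q,S,X} ∋ H.
{S,X}: C⊥H given {S,X} in G with C→· removed — back-door holds.
P(H|do(C)) = Σ_{S,X} P(H|C,S,X)·P(S,X).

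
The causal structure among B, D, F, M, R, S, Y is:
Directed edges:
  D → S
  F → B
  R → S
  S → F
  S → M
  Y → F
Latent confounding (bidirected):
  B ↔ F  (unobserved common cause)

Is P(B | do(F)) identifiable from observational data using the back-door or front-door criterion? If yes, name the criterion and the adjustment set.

P(B|do(F)): not identifiable (no BD/FD set).

desc(F)\{F}={B}; candidates ⊆ {D,M,R,S,Y}.
F↔B: latent back-door arc(s) into F.
size 0: {}; under {} F still reaches {B,D,M,R,S,Y} ∋ B.
size 1: {D}, {M}, {R} …(+2); under {D} F still reaches {B,M,R,S,Y} ∋ B.
size 2: {D,M}, {D,R}, {D,S} …(+7); under {D,M} F still reaches {B,R,S,Y} ∋ B.
F↔B cannot be blocked by any observed set — no back-door set.
No mediator lies on a directed F→…→B path.
Neither criterion identifies P(B|do(F)) in this graph.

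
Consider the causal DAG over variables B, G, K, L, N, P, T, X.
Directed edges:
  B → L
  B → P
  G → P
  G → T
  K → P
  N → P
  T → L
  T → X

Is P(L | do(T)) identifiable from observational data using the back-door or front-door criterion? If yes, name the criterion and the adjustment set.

desc(T)\{T}={L,X}; candidates ⊆ {B,G,K,N,P}.
∅: T⊥L given ∅ in G with T→· removed — back-door holds.
P(L|do(T)) = P(L|T) — no adjustment needed.

P(L|do(T)): backdoor, adjust for ∅.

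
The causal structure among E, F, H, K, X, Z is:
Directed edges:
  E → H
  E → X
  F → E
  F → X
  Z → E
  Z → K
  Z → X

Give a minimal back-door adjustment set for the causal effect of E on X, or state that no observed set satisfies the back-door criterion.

E→X: minimal back-door set {F, Z}.

desc(E)\{E}={H,X}; candidates ⊆ {F,K,Z}.
size 0: {}; under {} E still reaches {F,K,X,Z} ∋ X.
size 1: {F}, {K}, {Z}; under {F} E still reaches {K,X,Z} ∋ X.
{F,Z}: E⊥X given {F,Z} in G with E→· removed — back-door holds.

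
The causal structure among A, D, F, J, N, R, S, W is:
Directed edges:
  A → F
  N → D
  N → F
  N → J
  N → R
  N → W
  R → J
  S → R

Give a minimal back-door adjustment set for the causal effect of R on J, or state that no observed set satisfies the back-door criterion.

desc(R)\{R}={J}; candidates ⊆ {A,D,F,N,S,W}.
size 0: {}; under {} R still reaches {D,F,J,N,S,W} ∋ J.
{N}: R⊥J given {N} in G with R→· removed — back-door holds.

R→J: minimal back-door set {N}.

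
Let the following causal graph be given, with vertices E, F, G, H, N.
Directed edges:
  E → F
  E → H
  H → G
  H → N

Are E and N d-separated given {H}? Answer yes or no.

Bayes-Ball from E | {H} reaches {F}.
N ∉ reach(E|{H}) ⇒ E ⊥ N | {H}.

Yes — E ⊥ N | {H}.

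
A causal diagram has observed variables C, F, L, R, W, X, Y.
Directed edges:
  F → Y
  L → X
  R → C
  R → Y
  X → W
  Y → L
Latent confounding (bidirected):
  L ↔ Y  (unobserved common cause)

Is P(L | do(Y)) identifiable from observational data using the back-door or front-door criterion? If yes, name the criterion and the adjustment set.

P(L|do(Y)): not identifiable (no BD/FD set).

desc(Y)\{Y}={L,W,X}; candidates ⊆ {C,F,R}.
Y↔L: latent back-door arc(s) into Y.
size 0: {}; under {} Y still reaches {C,F,L,R,W,X} ∋ L.
size 1: {C}, {F}, {R}; under {C} Y still reaches {F,L,R,W,X} ∋ L.
size 2: {C,F}, {C,R}, {F,R}; under {C,F} Y still reaches {L,R,W,X} ∋ L.
Y↔L cannot be blocked by any observed set — no back-door set.
No mediator lies on a directed Y→…→L path.
Neither criterion identifies P(L|do(Y)) in this graph.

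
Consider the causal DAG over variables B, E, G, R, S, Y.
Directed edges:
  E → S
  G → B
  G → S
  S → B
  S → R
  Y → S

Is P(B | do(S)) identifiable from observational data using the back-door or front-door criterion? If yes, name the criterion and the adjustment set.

desc(S)\{S}={B,R}; candidates ⊆ {E,G,Y}.
size 0: {}; under {} S still reaches {B,E,G,Y} ∋ B.
{G}: S⊥B given {G} in G with S→· removed — back-door holds.
P(B|do(S)) = Σ_{G} P(B|S,G)·P(G).

P(B|do(S)): backdoor, adjust for {G}.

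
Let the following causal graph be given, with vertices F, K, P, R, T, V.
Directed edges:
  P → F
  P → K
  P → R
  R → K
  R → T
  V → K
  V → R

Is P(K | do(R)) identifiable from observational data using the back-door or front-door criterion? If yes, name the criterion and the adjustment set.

desc(R)\{R}={K,T}; candidates ⊆ {F,P,V}.
size 0: {}; under {} R still reaches {F,K,P,V} ∋ K.
size 1: {F}, {P}, {V}; under {F} R still reaches {K,P,V} ∋ K.
{P,V}: R⊥K given {P,V} in G with R→· removed — back-door holds.
P(K|do(R)) = Σ_{P,V} P(K|R,P,V)·P(P,V).

P(K|do(R)): backdoor, adjust for {P, V}.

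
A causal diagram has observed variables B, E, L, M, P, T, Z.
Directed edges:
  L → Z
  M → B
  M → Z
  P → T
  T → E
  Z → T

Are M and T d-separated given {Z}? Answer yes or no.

Bayes-Ball from M | {Z} reaches {B,L}.
T ∉ reach(M|{Z}) ⇒ M ⊥ T | {Z}.

Yes — M ⊥ T | {Z}.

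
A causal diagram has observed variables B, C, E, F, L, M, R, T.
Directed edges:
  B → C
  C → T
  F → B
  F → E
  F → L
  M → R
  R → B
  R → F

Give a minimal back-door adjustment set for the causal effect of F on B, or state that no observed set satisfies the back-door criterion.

F→B: minimal back-door set {R}.

desc(F)\{F}={B,C,E,L,T}; candidates ⊆ {M,R}.
size 0: {}; under {} F still reaches {B,C,M,R,T} ∋ B.
{R}: F⊥B given {R} in G with F→· removed — back-door holds.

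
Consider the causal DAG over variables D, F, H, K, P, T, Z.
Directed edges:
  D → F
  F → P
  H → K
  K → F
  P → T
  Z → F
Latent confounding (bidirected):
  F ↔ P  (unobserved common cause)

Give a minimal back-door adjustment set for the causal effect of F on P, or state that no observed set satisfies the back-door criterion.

desc(F)\{F}={P,T}; candidates ⊆ {D,H,K,Z}.
F↔P: latent back-door arc(s) into F.
size 0: {}; under {} F still reaches {D,H,K,P,T,Z} ∋ P.
size 1: {D}, {H}, {K} …(+1); under {D} F still reaches {H,K,P,T,Z} ∋ P.
size 2: {D,H}, {D,K}, {D,Z} …(+3); under {D,H} F still reaches {K,P,T,Z} ∋ P.
F↔P cannot be blocked by any observed set — no back-door set.

F→P: no observed back-door set.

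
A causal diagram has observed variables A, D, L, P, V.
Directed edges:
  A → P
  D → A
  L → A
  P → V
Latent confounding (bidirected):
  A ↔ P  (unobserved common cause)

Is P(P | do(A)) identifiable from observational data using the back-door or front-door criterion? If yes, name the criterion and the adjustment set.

desc(A)\{A}={P,V}; candidates ⊆ {D,L}.
A↔P: latent back-door arc(s) into A.
size 0: {}; under {} A still reaches {D,L,P,V} ∋ P.
size 1: {D}, {L}; under {D} A still reaches {L,P,V} ∋ P.
size 2: {D,L}; under {D,L} A still reaches {P,V} ∋ P.
A↔P cannot be blocked by any observed set — no back-door set.
No mediator lies on a directed A→…→P path.
Neither criterion identifies P(P|do(A)) in this graph.

P(P|do(A)): not identifiable (no BD/FD set).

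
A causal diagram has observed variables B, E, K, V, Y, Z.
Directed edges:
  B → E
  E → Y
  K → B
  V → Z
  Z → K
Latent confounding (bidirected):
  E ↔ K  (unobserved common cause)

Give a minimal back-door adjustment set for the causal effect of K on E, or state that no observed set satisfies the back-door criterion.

K→E: no observed back-door set.

desc(K)\{K}={B,E,Y}; candidates ⊆ {V,Z}.
K↔E: latent back-door arc(s) into K.
size 0: {}; under {} K still reaches {E,V,Y,Z} ∋ E.
size 1: {V}, {Z}; under {V} K still reaches {E,Y,Z} ∋ E.
size 2: {V,Z}; under {V,Z} K still reaches {E,Y} ∋ E.
K↔E cannot be blocked by any observed set — no back-door set.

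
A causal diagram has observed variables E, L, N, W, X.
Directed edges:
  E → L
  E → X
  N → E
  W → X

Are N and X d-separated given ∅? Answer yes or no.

Bayes-Ball from N | ∅ reaches {E,L,X}.
X ∈ reach(N|∅) ⇒ N ⊥̸ X | ∅.

No — N and X are d-connected given ∅.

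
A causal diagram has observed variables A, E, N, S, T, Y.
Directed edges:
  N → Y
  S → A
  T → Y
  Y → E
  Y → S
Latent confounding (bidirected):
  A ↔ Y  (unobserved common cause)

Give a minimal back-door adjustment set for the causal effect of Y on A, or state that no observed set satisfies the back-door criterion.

desc(Y)\{Y}={A,E,S}; candidates ⊆ {N,T}.
Y↔A: latent back-door arc(s) into Y.
size 0: {}; under {} Y still reaches {A,N,T} ∋ A.
size 1: {N}, {T}; under {N} Y still reaches {A,T} ∋ A.
size 2: {N,T}; under {N,T} Y still reaches {A} ∋ A.
Y↔A cannot be blocked by any observed set — no back-door set.

Y→A: no observed back-door set.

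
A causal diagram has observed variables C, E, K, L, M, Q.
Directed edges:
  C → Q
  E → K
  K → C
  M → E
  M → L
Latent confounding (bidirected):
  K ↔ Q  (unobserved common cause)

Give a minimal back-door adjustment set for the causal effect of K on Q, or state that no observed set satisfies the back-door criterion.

desc(K)\{K}={C,Q}; candidates ⊆ {E,L,M}.
K↔Q: latent back-door arc(s) into K.
size 0: {}; under {} K still reaches {E,L,M,Q} ∋ Q.
size 1: {E}, {L}, {M}; under {E} K still reaches {Q} ∋ Q.
size 2: {E,L}, {E,M}, {L,M}; under {E,L} K still reaches {Q} ∋ Q.
K↔Q cannot be blocked by any observed set — no back-door set.

K→Q: no observed back-door set.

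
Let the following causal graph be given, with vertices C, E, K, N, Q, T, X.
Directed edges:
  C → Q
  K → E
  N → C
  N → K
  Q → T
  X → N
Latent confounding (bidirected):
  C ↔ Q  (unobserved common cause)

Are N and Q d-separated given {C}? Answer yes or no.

No — N and Q are d-connected given {C}.

Bayes-Ball from N | {C} reaches {E,K,Q,T,X}.
Q ∈ reach(N|{C}) ⇒ N ⊥̸ Q | {C}.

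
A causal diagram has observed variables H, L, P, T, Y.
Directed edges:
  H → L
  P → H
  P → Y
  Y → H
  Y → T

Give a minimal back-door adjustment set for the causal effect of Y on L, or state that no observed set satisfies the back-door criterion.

desc(Y)\{Y}={H,L,T}; candidates ⊆ {P}.
size 0: {}; under {} Y still reaches {H,L,P} ∋ L.
{P}: Y⊥L given {P} in G with Y→· removed — back-door holds.

Y→L: minimal back-door set {P}.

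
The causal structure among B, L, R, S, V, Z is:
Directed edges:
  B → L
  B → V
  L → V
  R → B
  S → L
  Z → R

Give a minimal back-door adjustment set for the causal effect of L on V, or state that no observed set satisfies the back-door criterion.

L→V: minimal back-door set {B}.

desc(L)\{L}={V}; candidates ⊆ {B,R,S,Z}.
size 0: {}; under {} L still reaches {B,R,S,V,Z} ∋ V.
{B}: L⊥V given {B} in G with L→· removed — back-door holds.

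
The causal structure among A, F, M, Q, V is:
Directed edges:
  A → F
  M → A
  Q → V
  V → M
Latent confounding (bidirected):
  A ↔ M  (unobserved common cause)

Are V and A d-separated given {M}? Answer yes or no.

Bayes-Ball from V | {M} reaches {A,F,Q}.
A ∈ reach(V|{M}) ⇒ V ⊥̸ A | {M}.

No — V and A are d-connected given {M}.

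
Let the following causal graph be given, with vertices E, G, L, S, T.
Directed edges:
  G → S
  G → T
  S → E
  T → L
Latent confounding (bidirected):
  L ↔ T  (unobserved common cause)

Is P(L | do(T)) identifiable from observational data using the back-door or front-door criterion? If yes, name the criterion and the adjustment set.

P(L|do(T)): not identifiable (no BD/FD set).

desc(T)\{T}={L}; candidates ⊆ {E,G,S}.
T↔L: latent back-door arc(s) into T.
size 0: {}; under {} T still reaches {E,G,L,S} ∋ L.
size 1: {E}, {G}, {S}; under {E} T still reaches {G,L,S} ∋ L.
size 2: {E,G}, {E,S}, {G,S}; under {E,G} T still reaches {L} ∋ L.
T↔L cannot be blocked by any observed set — no back-door set.
No mediator lies on a directed T→…→L path.
Neither criterion identifies P(L|do(T)) in this graph.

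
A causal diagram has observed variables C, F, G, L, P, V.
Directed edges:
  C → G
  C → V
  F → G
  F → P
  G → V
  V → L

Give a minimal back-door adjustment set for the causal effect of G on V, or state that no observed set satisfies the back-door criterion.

desc(G)\{G}={L,V}; candidates ⊆ {C,F,P}.
size 0: {}; under {} G still reaches {C,F,L,P,V} ∋ V.
{C}: G⊥V given {C} in G with G→· removed — back-door holds.

G→V: minimal back-door set {C}.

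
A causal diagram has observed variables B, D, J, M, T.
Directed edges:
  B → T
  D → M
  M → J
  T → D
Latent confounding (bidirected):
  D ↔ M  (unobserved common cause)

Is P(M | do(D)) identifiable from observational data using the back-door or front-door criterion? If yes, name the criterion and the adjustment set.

desc(D)\{D}={J,M}; candidates ⊆ {B,T}.
D↔M: latent back-door arc(s) into D.
size 0: {}; under {} D still reaches {B,J,M,T} ∋ M.
size 1: {B}, {T}; under {B} D still reaches {J,M,T} ∋ M.
size 2: {B,T}; under {B,T} D still reaches {J,M} ∋ M.
D↔M cannot be blocked by any observed set — no back-door set.
No mediator lies on a directed D→…→M path.
Neither criterion identifies P(M|do(D)) in this graph.

P(M|do(D)): not identifiable (no BD/FD set).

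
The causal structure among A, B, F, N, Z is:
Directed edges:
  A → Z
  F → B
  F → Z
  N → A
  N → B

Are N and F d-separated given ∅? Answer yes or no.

Bayes-Ball from N | ∅ reaches {A,B,Z}.
F ∉ reach(N|∅) ⇒ N ⊥ F | ∅.

Yes — N ⊥ F | ∅.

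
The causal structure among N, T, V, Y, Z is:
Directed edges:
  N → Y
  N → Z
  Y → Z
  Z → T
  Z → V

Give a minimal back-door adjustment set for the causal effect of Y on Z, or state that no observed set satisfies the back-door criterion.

desc(Y)\{Y}={T,V,Z}; candidates ⊆ {N}.
size 0: {}; under {} Y still reaches {N,T,V,Z} ∋ Z.
{N}: Y⊥Z given {N} in G with Y→· removed — back-door holds.

Y→Z: minimal back-door set {N}.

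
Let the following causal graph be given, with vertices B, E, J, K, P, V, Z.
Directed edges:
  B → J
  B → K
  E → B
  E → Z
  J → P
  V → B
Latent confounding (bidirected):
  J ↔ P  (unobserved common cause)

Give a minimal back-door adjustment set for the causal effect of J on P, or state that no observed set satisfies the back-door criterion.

desc(J)\{J}={P}; candidates ⊆ {B,E,K,V,Z}.
J↔P: latent back-door arc(s) into J.
size 0: {}; under {} J still reaches {B,E,K,P,V,Z} ∋ P.
size 1: {B}, {E}, {K} …(+2); under {B} J still reaches {P} ∋ P.
size 2: {B,E}, {B,K}, {B,V} …(+7); under {B,E} J still reaches {P} ∋ P.
J↔P cannot be blocked by any observed set — no back-door set.

J→P: no observed back-door set.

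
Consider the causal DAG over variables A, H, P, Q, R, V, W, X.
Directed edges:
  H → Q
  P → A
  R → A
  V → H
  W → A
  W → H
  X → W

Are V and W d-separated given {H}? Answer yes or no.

Bayes-Ball from V | {H} reaches {A,W,X}.
W ∈ reach(V|{H}) ⇒ V ⊥̸ W | {H}.

No — V and W are d-connected given {H}.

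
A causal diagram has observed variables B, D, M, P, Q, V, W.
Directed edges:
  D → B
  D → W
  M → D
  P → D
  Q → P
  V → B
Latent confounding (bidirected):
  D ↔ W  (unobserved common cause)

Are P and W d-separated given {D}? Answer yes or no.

Bayes-Ball from P | {D} reaches {M,Q,W}.
W ∈ reach(P|{D}) ⇒ P ⊥̸ W | {D}.

No — P and W are d-connected given {D}.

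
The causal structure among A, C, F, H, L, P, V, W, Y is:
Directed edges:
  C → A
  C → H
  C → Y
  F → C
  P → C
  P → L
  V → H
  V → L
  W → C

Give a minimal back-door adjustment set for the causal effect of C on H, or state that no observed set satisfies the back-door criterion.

desc(C)\{C}={A,H,Y}; candidates ⊆ {F,L,P,V,W}.
∅: C⊥H given ∅ in G with C→· removed — back-door holds.

C→H: minimal back-door set ∅.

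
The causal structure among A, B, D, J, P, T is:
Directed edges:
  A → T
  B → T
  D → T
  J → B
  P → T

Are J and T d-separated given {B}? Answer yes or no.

Bayes-Ball from J | {B} reaches ∅.
T ∉ reach(J|{B}) ⇒ J ⊥ T | {B}.

Yes — J ⊥ T | {B}.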